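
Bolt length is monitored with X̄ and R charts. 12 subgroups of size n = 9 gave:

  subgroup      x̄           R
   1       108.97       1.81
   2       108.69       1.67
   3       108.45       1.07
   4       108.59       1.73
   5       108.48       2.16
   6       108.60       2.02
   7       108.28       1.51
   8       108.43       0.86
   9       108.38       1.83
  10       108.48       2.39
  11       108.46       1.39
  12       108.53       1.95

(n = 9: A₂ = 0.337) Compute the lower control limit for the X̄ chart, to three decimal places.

X̄̄ = (108.97 + 108.69 + 108.45 + 108.59 + 108.48 + 108.60 + 108.28 + 108.43 + 108.38 + 108.48 + 108.46 + 108.53) / 12 = 1302.3400 / 12 = 108.5283
R̄ = (1.81 + 1.67 + 1.07 + 1.73 + 2.16 + 2.02 + 1.51 + 0.86 + 1.83 + 2.39 + 1.39 + 1.95) / 12 = 20.3900 / 12 = 1.6992
LCL = X̄̄ − A₂·R̄ = 108.5283 − 0.337 × 1.6992 = 107.9557

107.956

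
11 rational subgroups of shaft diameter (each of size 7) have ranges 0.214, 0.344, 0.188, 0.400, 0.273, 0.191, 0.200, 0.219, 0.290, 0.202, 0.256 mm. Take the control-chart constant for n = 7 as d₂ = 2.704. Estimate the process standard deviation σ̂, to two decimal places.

0.09

R̄ = (0.214 + 0.344 + 0.188 + 0.400 + 0.273 + 0.191 + 0.200 + 0.219 + 0.290 + 0.202 + 0.256) / 11 = 0.2525
σ̂ = R̄ / d₂ = 0.2525 / 2.704 = 0.0934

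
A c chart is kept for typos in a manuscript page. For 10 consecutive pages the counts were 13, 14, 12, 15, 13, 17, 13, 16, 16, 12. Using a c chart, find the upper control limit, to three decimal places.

25.365

c̄ = (13 + 14 + 12 + 15 + 13 + 17 + 13 + 16 + 16 + 12) / 10 = 141 / 10 = 14.1000
UCL = c̄ + 3√c̄ = 14.1000 + 3 × √14.1000 = 14.1000 + 3 × 3.7550 = 25.3650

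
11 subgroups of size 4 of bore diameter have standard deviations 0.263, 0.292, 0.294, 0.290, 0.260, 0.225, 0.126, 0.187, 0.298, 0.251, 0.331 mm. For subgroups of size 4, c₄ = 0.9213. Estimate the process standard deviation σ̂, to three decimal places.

s̄ = (0.263 + 0.292 + 0.294 + 0.290 + 0.260 + 0.225 + 0.126 + 0.187 + 0.298 + 0.251 + 0.331) / 11 = 0.2561
σ̂ = s̄ / c₄ = 0.2561 / 0.9213 = 0.2780

0.278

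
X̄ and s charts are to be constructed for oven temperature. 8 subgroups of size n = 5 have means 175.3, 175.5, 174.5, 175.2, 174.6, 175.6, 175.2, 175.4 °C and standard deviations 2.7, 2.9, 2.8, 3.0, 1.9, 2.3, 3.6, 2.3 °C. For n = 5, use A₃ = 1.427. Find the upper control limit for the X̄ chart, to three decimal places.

X̄̄ = (175.3 + 175.5 + 174.5 + 175.2 + 174.6 + 175.6 + 175.2 + 175.4) / 8 = 175.1625
s̄ = (2.7 + 2.9 + 2.8 + 3.0 + 1.9 + 2.3 + 3.6 + 2.3) / 8 = 2.6875
UCL = X̄̄ + A₃·s̄ = 175.1625 + 1.427 × 2.6875 = 178.9976

178.998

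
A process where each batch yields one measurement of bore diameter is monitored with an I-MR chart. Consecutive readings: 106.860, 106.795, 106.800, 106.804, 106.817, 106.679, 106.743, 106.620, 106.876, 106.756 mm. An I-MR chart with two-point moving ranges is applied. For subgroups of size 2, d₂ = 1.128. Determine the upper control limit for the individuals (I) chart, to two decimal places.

107.01

X̄ = (106.860 + 106.795 + 106.800 + 106.804 + 106.817 + 106.679 + 106.743 + 106.620 + 106.876 + 106.756) / 10 = 106.7750
Moving ranges: 0.065, 0.005, 0.004, 0.013, 0.138, 0.064, 0.123, 0.256, 0.120; M̄R̄ = 0.7880 / 9 = 0.0876
UCL = X̄ + 3·M̄R̄/d₂ = 106.7750 + 3 × 0.0876 / 1.128 = 107.0079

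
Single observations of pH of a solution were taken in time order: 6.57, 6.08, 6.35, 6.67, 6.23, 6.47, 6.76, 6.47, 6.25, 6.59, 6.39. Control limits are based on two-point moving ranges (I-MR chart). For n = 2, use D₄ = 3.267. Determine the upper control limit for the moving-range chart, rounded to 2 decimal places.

Moving ranges: 0.49, 0.27, 0.32, 0.44, 0.24, 0.29, 0.29, 0.22, 0.34, 0.20; M̄R̄ = 3.1000 / 10 = 0.3100
UCL_MR = D₄·M̄R̄ = 3.267 × 0.3100 = 1.0128

1.01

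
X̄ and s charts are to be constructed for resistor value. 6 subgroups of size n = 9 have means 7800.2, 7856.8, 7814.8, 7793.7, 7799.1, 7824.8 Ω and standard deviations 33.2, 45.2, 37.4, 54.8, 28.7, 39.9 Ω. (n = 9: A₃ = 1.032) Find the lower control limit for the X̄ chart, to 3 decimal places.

7773.758

X̄̄ = (7800.2 + 7856.8 + 7814.8 + 7793.7 + 7799.1 + 7824.8) / 6 = 7814.9000
s̄ = (33.2 + 45.2 + 37.4 + 54.8 + 28.7 + 39.9) / 6 = 39.8667
LCL = X̄̄ − A₃·s̄ = 7814.9000 − 1.032 × 39.8667 = 7773.7576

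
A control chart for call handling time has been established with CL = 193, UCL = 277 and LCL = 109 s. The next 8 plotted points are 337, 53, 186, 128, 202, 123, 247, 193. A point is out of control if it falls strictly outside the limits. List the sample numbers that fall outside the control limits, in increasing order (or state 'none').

Compare each point to [109, 277]: sample 1 = 337 > UCL; sample 2 = 53 < LCL.

1, 2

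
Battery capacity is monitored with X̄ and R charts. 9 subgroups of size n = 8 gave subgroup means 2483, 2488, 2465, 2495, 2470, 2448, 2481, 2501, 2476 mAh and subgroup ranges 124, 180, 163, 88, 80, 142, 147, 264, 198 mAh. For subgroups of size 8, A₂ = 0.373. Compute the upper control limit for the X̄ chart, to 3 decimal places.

X̄̄ = (2483 + 2488 + 2465 + 2495 + 2470 + 2448 + 2481 + 2501 + 2476) / 9 = 22307.0000 / 9 = 2478.5556
R̄ = (124 + 180 + 163 + 88 + 80 + 142 + 147 + 264 + 198) / 9 = 1386.0000 / 9 = 154.0000
UCL = X̄̄ + A₂·R̄ = 2478.5556 + 0.373 × 154.0000 = 2535.9976

2535.998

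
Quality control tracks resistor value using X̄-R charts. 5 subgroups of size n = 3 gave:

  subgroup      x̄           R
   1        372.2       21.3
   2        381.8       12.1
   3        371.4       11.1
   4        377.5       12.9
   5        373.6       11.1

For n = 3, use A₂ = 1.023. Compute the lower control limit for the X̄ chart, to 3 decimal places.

361.285

X̄̄ = (372.2 + 381.8 + 371.4 + 377.5 + 373.6) / 5 = 1876.5000 / 5 = 375.3000
R̄ = (21.3 + 12.1 + 11.1 + 12.9 + 11.1) / 5 = 68.5000 / 5 = 13.7000
LCL = X̄̄ − A₂·R̄ = 375.3000 − 1.023 × 13.7000 = 361.2849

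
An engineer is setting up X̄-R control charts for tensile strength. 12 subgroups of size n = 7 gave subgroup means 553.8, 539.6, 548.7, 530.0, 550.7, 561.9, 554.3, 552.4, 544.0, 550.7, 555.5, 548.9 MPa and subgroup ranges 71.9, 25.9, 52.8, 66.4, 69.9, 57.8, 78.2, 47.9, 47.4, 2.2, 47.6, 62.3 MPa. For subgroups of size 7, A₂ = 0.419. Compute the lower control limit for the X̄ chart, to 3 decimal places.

527.200

X̄̄ = (553.8 + 539.6 + 548.7 + 530.0 + 550.7 + 561.9 + 554.3 + 552.4 + 544.0 + 550.7 + 555.5 + 548.9) / 12 = 6590.5000 / 12 = 549.2083
R̄ = (71.9 + 25.9 + 52.8 + 66.4 + 69.9 + 57.8 + 78.2 + 47.9 + 47.4 + 2.2 + 47.6 + 62.3) / 12 = 630.3000 / 12 = 52.5250
LCL = X̄̄ − A₂·R̄ = 549.2083 − 0.419 × 52.5250 = 527.2004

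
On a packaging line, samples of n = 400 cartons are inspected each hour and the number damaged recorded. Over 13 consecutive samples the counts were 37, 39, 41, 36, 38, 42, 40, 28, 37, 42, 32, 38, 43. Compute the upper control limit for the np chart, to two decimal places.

p̄ = Σdᵢ / (k·n) = 493 / (13 × 400) = 0.09481
UCL = np̄ + 3·√(np̄(1−p̄)) = 37.9231 + 3 × √(37.9231×0.90519) = 37.9231 + 3 × 5.8590 = 55.5000

55.50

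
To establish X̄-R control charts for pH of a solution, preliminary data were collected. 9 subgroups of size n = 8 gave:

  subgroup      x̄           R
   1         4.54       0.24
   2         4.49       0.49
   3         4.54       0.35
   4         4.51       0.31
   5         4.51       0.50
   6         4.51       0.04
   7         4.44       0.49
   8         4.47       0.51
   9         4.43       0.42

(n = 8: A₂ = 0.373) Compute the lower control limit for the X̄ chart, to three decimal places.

X̄̄ = (4.54 + 4.49 + 4.54 + 4.51 + 4.51 + 4.51 + 4.44 + 4.47 + 4.43) / 9 = 40.4400 / 9 = 4.4933
R̄ = (0.24 + 0.49 + 0.35 + 0.31 + 0.50 + 0.04 + 0.49 + 0.51 + 0.42) / 9 = 3.3500 / 9 = 0.3722
LCL = X̄̄ − A₂·R̄ = 4.4933 − 0.373 × 0.3722 = 4.3545

4.354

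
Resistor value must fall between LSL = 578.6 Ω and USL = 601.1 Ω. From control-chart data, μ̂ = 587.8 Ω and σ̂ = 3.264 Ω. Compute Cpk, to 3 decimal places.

Cpu = (USL − μ̂) / (3σ̂) = (601.1 − 587.8) / (3 × 3.264) = 1.3583; Cpl = (μ̂ − LSL) / (3σ̂) = (587.8 − 578.6) / (3 × 3.264) = 0.9395; Cpk = min(Cpu, Cpl) = 0.9395

0.940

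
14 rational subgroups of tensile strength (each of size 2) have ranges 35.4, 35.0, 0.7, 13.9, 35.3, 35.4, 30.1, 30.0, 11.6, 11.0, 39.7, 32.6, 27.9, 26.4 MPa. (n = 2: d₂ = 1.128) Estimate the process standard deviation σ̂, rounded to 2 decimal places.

23.11

R̄ = (35.4 + 35.0 + 0.7 + 13.9 + 35.3 + 35.4 + 30.1 + 30.0 + 11.6 + 11.0 + 39.7 + 32.6 + 27.9 + 26.4) / 14 = 26.0714
σ̂ = R̄ / d₂ = 26.0714 / 1.128 = 23.1130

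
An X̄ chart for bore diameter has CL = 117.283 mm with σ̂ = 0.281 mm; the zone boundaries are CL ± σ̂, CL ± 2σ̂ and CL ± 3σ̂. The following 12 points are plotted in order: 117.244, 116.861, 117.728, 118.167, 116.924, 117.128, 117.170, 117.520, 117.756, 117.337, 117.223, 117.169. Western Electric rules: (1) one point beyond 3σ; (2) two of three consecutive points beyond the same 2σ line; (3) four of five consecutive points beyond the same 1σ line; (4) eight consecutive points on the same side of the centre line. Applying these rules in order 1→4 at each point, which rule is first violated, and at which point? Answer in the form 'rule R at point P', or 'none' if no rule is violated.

rule 1 at point 4

Zone of each point (C = within 1σ̂, B = 1σ̂–2σ̂, A = 2σ̂–3σ̂, * = beyond 3σ̂; sign = side of CL): 1:-C, 2:-B, 3:+B, 4:+*, 5:-B, 6:-C, 7:-C, 8:+C, 9:+B, 10:+C, 11:-C, 12:-C
Rule 1 (one point beyond the 3σ limits) is satisfied at point 4.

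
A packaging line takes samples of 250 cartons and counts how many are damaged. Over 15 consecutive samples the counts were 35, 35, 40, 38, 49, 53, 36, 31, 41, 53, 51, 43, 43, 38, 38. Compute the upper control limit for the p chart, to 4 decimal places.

p̄ = Σdᵢ / (k·n) = 624 / (15 × 250) = 0.16640
UCL = p̄ + 3·√(p̄(1−p̄)/n) = 0.16640 + 3 × √(0.16640×0.83360/250) = 0.16640 + 3 × 0.02356 = 0.23707

0.2371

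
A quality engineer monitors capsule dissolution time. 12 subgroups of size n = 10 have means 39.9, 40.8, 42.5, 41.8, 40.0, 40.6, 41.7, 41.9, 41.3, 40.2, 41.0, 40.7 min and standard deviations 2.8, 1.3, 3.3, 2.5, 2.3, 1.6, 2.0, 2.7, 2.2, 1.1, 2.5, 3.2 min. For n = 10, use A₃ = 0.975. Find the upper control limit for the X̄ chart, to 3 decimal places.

43.268

X̄̄ = (39.9 + 40.8 + 42.5 + 41.8 + 40.0 + 40.6 + 41.7 + 41.9 + 41.3 + 40.2 + 41.0 + 40.7) / 12 = 41.0333
s̄ = (2.8 + 1.3 + 3.3 + 2.5 + 2.3 + 1.6 + 2.0 + 2.7 + 2.2 + 1.1 + 2.5 + 3.2) / 12 = 2.2917
UCL = X̄̄ + A₃·s̄ = 41.0333 + 0.975 × 2.2917 = 43.2677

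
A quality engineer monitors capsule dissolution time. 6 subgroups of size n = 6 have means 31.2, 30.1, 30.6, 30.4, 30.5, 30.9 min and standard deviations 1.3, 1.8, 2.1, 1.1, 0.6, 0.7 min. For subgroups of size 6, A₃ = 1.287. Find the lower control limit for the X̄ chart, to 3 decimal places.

28.986

X̄̄ = (31.2 + 30.1 + 30.6 + 30.4 + 30.5 + 30.9) / 6 = 30.6167
s̄ = (1.3 + 1.8 + 2.1 + 1.1 + 0.6 + 0.7) / 6 = 1.2667
LCL = X̄̄ − A₃·s̄ = 30.6167 − 1.287 × 1.2667 = 28.9865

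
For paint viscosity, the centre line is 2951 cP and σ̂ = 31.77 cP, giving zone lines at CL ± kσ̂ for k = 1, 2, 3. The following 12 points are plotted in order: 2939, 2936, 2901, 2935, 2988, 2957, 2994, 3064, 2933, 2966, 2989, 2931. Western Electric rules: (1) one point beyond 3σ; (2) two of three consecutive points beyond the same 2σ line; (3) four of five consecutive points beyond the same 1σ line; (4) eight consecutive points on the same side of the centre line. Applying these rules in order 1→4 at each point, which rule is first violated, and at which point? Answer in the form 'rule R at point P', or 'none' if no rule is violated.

rule 1 at point 8

Zone of each point (C = within 1σ̂, B = 1σ̂–2σ̂, A = 2σ̂–3σ̂, * = beyond 3σ̂; sign = side of CL): 1:-C, 2:-C, 3:-B, 4:-C, 5:+B, 6:+C, 7:+B, 8:+*, 9:-C, 10:+C, 11:+B, 12:-C
Rule 1 (one point beyond the 3σ limits) is satisfied at point 8.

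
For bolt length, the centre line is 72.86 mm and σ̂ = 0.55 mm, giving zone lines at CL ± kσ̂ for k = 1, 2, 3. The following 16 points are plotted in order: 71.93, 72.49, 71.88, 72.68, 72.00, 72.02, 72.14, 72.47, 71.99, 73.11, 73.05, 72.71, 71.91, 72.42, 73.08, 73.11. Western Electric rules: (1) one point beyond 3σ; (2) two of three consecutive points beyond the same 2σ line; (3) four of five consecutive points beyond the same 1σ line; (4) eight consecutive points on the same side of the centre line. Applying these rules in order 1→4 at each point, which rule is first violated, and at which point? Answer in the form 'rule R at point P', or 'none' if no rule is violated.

rule 3 at point 7

Zone of each point (C = within 1σ̂, B = 1σ̂–2σ̂, A = 2σ̂–3σ̂, * = beyond 3σ̂; sign = side of CL): 1:-B, 2:-C, 3:-B, 4:-C, 5:-B, 6:-B, 7:-B, 8:-C, 9:-B, 10:+C, 11:+C, 12:-C, 13:-B, 14:-C, 15:+C, 16:+C
Rule 3 (four of five consecutive points beyond the same 1σ limit) is satisfied at point 7.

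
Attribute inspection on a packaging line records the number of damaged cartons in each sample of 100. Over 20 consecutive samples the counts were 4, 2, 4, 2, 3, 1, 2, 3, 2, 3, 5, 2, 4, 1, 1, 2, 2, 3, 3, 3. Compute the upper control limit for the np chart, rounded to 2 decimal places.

7.37

p̄ = Σdᵢ / (k·n) = 52 / (20 × 100) = 0.02600
UCL = np̄ + 3·√(np̄(1−p̄)) = 2.6000 + 3 × √(2.6000×0.97400) = 2.6000 + 3 × 1.5914 = 7.3741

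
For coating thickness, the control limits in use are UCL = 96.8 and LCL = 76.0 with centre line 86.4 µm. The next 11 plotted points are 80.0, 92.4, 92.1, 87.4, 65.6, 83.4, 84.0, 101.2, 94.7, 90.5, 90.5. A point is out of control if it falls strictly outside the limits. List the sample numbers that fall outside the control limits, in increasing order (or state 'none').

Compare each point to [76.0, 96.8]: sample 5 = 65.6 < LCL; sample 8 = 101.2 > UCL.

5, 8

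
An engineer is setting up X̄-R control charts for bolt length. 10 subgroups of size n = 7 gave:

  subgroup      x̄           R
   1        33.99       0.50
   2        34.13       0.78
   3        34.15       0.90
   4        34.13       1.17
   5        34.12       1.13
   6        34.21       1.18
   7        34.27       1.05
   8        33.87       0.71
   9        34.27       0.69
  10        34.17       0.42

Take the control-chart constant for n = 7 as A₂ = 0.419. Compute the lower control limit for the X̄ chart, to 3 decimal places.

33.774

X̄̄ = (33.99 + 34.13 + 34.15 + 34.13 + 34.12 + 34.21 + 34.27 + 33.87 + 34.27 + 34.17) / 10 = 341.3100 / 10 = 34.1310
R̄ = (0.50 + 0.78 + 0.90 + 1.17 + 1.13 + 1.18 + 1.05 + 0.71 + 0.69 + 0.42) / 10 = 8.5300 / 10 = 0.8530
LCL = X̄̄ − A₂·R̄ = 34.1310 − 0.419 × 0.8530 = 33.7736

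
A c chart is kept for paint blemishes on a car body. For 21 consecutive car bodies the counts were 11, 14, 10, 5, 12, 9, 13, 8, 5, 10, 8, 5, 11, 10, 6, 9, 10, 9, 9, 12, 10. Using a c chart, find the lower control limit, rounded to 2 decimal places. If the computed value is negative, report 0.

0.17

c̄ = (11 + 14 + 10 + 5 + 12 + 9 + 13 + 8 + 5 + 10 + 8 + 5 + 11 + 10 + 6 + 9 + 10 + 9 + 9 + 12 + 10) / 21 = 196 / 21 = 9.3333
LCL = c̄ − 3√c̄ = 9.3333 − 3 × 3.0551 = 0.1682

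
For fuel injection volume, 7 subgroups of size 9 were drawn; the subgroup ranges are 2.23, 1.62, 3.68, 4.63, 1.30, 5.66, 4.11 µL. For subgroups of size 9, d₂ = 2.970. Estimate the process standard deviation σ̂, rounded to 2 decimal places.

1.12

R̄ = (2.23 + 1.62 + 3.68 + 4.63 + 1.30 + 5.66 + 4.11) / 7 = 3.3186
σ̂ = R̄ / d₂ = 3.3186 / 2.970 = 1.1174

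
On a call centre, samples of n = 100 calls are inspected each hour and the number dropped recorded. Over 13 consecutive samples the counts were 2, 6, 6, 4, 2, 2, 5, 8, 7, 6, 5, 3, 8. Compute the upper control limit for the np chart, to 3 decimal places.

p̄ = Σdᵢ / (k·n) = 64 / (13 × 100) = 0.04923
UCL = np̄ + 3·√(np̄(1−p̄)) = 4.9231 + 3 × √(4.9231×0.95077) = 4.9231 + 3 × 2.1635 = 11.4136

11.414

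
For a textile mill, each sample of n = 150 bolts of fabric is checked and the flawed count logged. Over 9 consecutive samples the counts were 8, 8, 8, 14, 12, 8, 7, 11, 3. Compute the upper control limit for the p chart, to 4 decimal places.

p̄ = Σdᵢ / (k·n) = 79 / (9 × 150) = 0.05852
UCL = p̄ + 3·√(p̄(1−p̄)/n) = 0.05852 + 3 × √(0.05852×0.94148/150) = 0.05852 + 3 × 0.01916 = 0.11601

0.1160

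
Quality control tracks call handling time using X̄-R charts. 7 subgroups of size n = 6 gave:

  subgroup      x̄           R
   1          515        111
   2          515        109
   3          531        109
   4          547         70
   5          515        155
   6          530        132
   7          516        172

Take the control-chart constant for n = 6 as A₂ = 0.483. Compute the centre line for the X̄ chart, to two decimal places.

524.14

X̄̄ = (515 + 515 + 531 + 547 + 515 + 530 + 516) / 7 = 3669.0000 / 7 = 524.1429
CL = X̄̄ = 524.1429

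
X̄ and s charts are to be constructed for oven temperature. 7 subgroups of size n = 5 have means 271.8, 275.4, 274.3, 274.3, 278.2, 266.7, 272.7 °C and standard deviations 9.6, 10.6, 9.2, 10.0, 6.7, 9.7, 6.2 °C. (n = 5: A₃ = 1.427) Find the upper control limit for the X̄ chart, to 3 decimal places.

X̄̄ = (271.8 + 275.4 + 274.3 + 274.3 + 278.2 + 266.7 + 272.7) / 7 = 273.3429
s̄ = (9.6 + 10.6 + 9.2 + 10.0 + 6.7 + 9.7 + 6.2) / 7 = 8.8571
UCL = X̄̄ + A₃·s̄ = 273.3429 + 1.427 × 8.8571 = 285.9820

285.982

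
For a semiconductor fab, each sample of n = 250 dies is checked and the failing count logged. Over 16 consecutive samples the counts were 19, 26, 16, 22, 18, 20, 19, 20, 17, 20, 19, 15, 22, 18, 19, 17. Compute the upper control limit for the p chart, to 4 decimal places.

0.1273

p̄ = Σdᵢ / (k·n) = 307 / (16 × 250) = 0.07675
UCL = p̄ + 3·√(p̄(1−p̄)/n) = 0.07675 + 3 × √(0.07675×0.92325/250) = 0.07675 + 3 × 0.01684 = 0.12726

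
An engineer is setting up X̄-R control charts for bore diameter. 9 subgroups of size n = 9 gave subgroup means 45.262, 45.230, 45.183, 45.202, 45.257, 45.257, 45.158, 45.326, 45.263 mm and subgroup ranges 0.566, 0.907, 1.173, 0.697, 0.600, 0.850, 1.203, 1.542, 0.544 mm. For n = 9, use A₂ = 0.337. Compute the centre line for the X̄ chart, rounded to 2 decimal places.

X̄̄ = (45.262 + 45.230 + 45.183 + 45.202 + 45.257 + 45.257 + 45.158 + 45.326 + 45.263) / 9 = 407.1380 / 9 = 45.2376
CL = X̄̄ = 45.2376

45.24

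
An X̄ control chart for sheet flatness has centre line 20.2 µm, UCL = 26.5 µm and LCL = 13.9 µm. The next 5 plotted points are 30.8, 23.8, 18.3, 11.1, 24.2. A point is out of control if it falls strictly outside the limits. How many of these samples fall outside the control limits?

Compare each point to [13.9, 26.5]: sample 1 = 30.8 > UCL; sample 4 = 11.1 < LCL.

2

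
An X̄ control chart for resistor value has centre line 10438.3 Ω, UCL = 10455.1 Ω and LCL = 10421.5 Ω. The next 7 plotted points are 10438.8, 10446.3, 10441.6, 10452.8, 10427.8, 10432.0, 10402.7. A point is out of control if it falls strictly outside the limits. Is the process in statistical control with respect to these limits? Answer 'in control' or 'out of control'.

out of control

Compare each point to [10421.5, 10455.1]: sample 7 = 10402.7 < LCL.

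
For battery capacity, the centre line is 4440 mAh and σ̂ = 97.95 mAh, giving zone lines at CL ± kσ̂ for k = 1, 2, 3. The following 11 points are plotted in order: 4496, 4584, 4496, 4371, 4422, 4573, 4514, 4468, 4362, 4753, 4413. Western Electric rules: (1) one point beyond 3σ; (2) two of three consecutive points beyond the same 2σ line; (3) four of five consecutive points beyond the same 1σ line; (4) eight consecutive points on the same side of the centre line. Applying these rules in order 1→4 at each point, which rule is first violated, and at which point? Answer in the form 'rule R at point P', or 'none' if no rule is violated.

Zone of each point (C = within 1σ̂, B = 1σ̂–2σ̂, A = 2σ̂–3σ̂, * = beyond 3σ̂; sign = side of CL): 1:+C, 2:+B, 3:+C, 4:-C, 5:-C, 6:+B, 7:+C, 8:+C, 9:-C, 10:+*, 11:-C
Rule 1 (one point beyond the 3σ limits) is satisfied at point 10.

rule 1 at point 10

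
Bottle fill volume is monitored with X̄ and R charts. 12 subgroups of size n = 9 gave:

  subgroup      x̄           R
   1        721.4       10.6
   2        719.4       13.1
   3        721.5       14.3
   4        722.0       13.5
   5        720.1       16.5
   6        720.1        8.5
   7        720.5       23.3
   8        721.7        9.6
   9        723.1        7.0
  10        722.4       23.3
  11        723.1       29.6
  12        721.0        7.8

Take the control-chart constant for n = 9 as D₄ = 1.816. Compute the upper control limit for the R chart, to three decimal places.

26.801

R̄ = (10.6 + 13.1 + 14.3 + 13.5 + 16.5 + 8.5 + 23.3 + 9.6 + 7.0 + 23.3 + 29.6 + 7.8) / 12 = 177.1000 / 12 = 14.7583
UCL_R = D₄·R̄ = 1.816 × 14.7583 = 26.8011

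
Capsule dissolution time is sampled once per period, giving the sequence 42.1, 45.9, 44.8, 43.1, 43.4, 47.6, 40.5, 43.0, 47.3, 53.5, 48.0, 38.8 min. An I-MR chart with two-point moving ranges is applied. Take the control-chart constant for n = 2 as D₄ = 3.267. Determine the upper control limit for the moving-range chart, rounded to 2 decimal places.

13.63

Moving ranges: 3.8, 1.1, 1.7, 0.3, 4.2, 7.1, 2.5, 4.3, 6.2, 5.5, 9.2; M̄R̄ = 45.9000 / 11 = 4.1727
UCL_MR = D₄·M̄R̄ = 3.267 × 4.1727 = 13.6323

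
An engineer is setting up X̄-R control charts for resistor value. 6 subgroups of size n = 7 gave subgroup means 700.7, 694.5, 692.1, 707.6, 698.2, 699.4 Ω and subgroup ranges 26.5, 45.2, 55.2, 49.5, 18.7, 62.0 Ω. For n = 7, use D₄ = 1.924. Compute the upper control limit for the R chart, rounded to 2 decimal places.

82.44

R̄ = (26.5 + 45.2 + 55.2 + 49.5 + 18.7 + 62.0) / 6 = 257.1000 / 6 = 42.8500
UCL_R = D₄·R̄ = 1.924 × 42.8500 = 82.4434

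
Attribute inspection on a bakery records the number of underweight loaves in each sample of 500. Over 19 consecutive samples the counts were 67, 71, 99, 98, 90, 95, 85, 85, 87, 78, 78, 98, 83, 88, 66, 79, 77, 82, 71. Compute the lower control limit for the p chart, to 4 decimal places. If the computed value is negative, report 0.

0.1161

p̄ = Σdᵢ / (k·n) = 1577 / (19 × 500) = 0.16600
LCL = p̄ − 3·√(p̄(1−p̄)/n) = 0.16600 − 3 × 0.01664 = 0.11608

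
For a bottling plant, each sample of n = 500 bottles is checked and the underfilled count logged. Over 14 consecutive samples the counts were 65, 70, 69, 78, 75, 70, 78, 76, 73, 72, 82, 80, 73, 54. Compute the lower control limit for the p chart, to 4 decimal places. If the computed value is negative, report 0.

0.0978

p̄ = Σdᵢ / (k·n) = 1015 / (14 × 500) = 0.14500
LCL = p̄ − 3·√(p̄(1−p̄)/n) = 0.14500 − 3 × 0.01575 = 0.09776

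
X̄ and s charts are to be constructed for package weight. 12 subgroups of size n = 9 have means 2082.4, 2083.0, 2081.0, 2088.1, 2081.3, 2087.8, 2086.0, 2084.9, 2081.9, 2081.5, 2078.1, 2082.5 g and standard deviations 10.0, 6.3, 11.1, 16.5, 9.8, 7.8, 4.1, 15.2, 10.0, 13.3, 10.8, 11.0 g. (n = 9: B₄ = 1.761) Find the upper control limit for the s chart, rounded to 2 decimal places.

18.48

s̄ = (10.0 + 6.3 + 11.1 + 16.5 + 9.8 + 7.8 + 4.1 + 15.2 + 10.0 + 13.3 + 10.8 + 11.0) / 12 = 10.4917
UCL_s = B₄·s̄ = 1.761 × 10.4917 = 18.4758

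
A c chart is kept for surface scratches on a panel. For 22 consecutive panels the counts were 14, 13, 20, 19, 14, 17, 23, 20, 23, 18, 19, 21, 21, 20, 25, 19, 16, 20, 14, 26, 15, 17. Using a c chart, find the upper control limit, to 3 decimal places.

31.832

c̄ = (14 + 13 + 20 + 19 + 14 + 17 + 23 + 20 + 23 + 18 + 19 + 21 + 21 + 20 + 25 + 19 + 16 + 20 + 14 + 26 + 15 + 17) / 22 = 414 / 22 = 18.8182
UCL = c̄ + 3√c̄ = 18.8182 + 3 × √18.8182 = 18.8182 + 3 × 4.3380 = 31.8322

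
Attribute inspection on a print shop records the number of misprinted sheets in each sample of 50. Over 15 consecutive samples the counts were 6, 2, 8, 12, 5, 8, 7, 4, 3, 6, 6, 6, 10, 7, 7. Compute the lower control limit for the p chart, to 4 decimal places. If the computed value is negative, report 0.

0.0000

p̄ = Σdᵢ / (k·n) = 97 / (15 × 50) = 0.12933
LCL = p̄ − 3·√(p̄(1−p̄)/n) = 0.12933 − 3 × 0.04746 = -0.01304 → 0 (negative, so LCL = 0)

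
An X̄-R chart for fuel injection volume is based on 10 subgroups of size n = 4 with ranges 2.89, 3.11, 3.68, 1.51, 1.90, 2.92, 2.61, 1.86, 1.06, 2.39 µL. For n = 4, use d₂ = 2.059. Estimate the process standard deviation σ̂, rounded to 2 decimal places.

1.16

R̄ = (2.89 + 3.11 + 3.68 + 1.51 + 1.90 + 2.92 + 2.61 + 1.86 + 1.06 + 2.39) / 10 = 2.3930
σ̂ = R̄ / d₂ = 2.3930 / 2.059 = 1.1622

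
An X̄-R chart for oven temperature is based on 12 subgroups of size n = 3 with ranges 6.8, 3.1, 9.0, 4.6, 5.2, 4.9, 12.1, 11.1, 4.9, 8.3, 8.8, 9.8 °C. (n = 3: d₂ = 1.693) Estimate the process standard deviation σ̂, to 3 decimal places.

4.361

R̄ = (6.8 + 3.1 + 9.0 + 4.6 + 5.2 + 4.9 + 12.1 + 11.1 + 4.9 + 8.3 + 8.8 + 9.8) / 12 = 7.3833
σ̂ = R̄ / d₂ = 7.3833 / 1.693 = 4.3611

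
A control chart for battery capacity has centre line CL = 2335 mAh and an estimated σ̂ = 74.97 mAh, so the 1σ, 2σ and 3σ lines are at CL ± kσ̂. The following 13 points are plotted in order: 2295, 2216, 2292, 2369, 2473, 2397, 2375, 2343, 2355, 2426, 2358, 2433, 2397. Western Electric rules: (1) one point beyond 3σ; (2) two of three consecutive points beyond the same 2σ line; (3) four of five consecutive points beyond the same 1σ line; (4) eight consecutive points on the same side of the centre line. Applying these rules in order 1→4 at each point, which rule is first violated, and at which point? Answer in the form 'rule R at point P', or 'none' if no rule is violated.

rule 4 at point 11

Zone of each point (C = within 1σ̂, B = 1σ̂–2σ̂, A = 2σ̂–3σ̂, * = beyond 3σ̂; sign = side of CL): 1:-C, 2:-B, 3:-C, 4:+C, 5:+B, 6:+C, 7:+C, 8:+C, 9:+C, 10:+B, 11:+C, 12:+B, 13:+C
Rule 4 (eight consecutive points on the same side of the centre line) is satisfied at point 11.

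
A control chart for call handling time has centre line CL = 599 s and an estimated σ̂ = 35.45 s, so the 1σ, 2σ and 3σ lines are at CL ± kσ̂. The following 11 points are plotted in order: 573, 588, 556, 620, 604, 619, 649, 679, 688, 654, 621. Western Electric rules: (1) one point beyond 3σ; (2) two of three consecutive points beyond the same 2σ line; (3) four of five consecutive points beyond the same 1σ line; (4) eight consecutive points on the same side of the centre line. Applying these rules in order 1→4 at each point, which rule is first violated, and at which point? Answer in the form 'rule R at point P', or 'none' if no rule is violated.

rule 2 at point 9

Zone of each point (C = within 1σ̂, B = 1σ̂–2σ̂, A = 2σ̂–3σ̂, * = beyond 3σ̂; sign = side of CL): 1:-C, 2:-C, 3:-B, 4:+C, 5:+C, 6:+C, 7:+B, 8:+A, 9:+A, 10:+B, 11:+C
Rule 2 (two of three consecutive points beyond the same 2σ limit) is satisfied at point 9.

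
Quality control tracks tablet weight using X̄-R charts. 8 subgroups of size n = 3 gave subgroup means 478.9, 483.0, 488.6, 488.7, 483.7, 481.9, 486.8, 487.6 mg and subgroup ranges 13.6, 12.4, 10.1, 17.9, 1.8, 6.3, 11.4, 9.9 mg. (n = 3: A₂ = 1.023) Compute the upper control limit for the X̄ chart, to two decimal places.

X̄̄ = (478.9 + 483.0 + 488.6 + 488.7 + 483.7 + 481.9 + 486.8 + 487.6) / 8 = 3879.2000 / 8 = 484.9000
R̄ = (13.6 + 12.4 + 10.1 + 17.9 + 1.8 + 6.3 + 11.4 + 9.9) / 8 = 83.4000 / 8 = 10.4250
UCL = X̄̄ + A₂·R̄ = 484.9000 + 1.023 × 10.4250 = 495.5648

495.56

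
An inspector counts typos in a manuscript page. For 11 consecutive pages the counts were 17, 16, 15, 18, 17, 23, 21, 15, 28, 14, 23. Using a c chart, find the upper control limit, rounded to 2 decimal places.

31.83

c̄ = (17 + 16 + 15 + 18 + 17 + 23 + 21 + 15 + 28 + 14 + 23) / 11 = 207 / 11 = 18.8182
UCL = c̄ + 3√c̄ = 18.8182 + 3 × √18.8182 = 18.8182 + 3 × 4.3380 = 31.8322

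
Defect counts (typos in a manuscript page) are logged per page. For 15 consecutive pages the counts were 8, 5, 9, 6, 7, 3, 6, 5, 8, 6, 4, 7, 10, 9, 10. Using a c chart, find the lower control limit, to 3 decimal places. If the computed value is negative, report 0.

c̄ = (8 + 5 + 9 + 6 + 7 + 3 + 6 + 5 + 8 + 6 + 4 + 7 + 10 + 9 + 10) / 15 = 103 / 15 = 6.8667
LCL = c̄ − 3√c̄ = 6.8667 − 3 × 2.6204 = -0.9946 → 0 (cannot be negative)

0.000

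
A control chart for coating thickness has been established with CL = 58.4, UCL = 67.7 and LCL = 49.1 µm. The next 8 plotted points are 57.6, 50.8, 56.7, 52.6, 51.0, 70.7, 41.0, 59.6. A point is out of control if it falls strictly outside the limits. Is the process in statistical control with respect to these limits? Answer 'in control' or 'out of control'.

Compare each point to [49.1, 67.7]: sample 6 = 70.7 > UCL; sample 7 = 41.0 < LCL.

out of control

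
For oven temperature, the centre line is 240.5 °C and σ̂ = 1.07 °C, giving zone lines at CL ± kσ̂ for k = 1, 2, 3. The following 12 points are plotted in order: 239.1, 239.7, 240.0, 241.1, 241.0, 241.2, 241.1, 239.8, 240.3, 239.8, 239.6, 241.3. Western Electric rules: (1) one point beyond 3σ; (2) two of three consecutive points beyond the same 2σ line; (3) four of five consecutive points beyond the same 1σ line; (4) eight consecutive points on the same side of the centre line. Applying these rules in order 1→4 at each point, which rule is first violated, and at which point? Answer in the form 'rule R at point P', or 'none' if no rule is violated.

none

Zone of each point (C = within 1σ̂, B = 1σ̂–2σ̂, A = 2σ̂–3σ̂, * = beyond 3σ̂; sign = side of CL): 1:-B, 2:-C, 3:-C, 4:+C, 5:+C, 6:+C, 7:+C, 8:-C, 9:-C, 10:-C, 11:-C, 12:+C
No rule fires across all 12 points.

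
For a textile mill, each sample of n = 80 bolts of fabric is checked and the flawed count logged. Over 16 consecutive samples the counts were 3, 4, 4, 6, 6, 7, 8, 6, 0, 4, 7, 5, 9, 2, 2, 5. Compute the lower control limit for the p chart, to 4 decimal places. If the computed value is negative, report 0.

p̄ = Σdᵢ / (k·n) = 78 / (16 × 80) = 0.06094
LCL = p̄ − 3·√(p̄(1−p̄)/n) = 0.06094 − 3 × 0.02675 = -0.01930 → 0 (negative, so LCL = 0)

0.0000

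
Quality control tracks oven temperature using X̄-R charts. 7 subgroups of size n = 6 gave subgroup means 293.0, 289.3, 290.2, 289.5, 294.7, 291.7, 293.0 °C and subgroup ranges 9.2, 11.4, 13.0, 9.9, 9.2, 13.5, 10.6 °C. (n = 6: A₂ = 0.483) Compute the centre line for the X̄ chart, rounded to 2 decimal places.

291.63

X̄̄ = (293.0 + 289.3 + 290.2 + 289.5 + 294.7 + 291.7 + 293.0) / 7 = 2041.4000 / 7 = 291.6286
CL = X̄̄ = 291.6286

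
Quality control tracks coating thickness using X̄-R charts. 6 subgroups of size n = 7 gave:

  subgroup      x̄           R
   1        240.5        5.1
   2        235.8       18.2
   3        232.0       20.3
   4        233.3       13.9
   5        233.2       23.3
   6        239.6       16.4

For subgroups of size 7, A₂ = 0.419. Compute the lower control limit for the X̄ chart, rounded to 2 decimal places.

X̄̄ = (240.5 + 235.8 + 232.0 + 233.3 + 233.2 + 239.6) / 6 = 1414.4000 / 6 = 235.7333
R̄ = (5.1 + 18.2 + 20.3 + 13.9 + 23.3 + 16.4) / 6 = 97.2000 / 6 = 16.2000
LCL = X̄̄ − A₂·R̄ = 235.7333 − 0.419 × 16.2000 = 228.9455

228.95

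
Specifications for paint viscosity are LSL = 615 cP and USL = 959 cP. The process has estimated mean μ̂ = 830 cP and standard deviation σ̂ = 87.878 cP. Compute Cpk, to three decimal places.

Cpu = (USL − μ̂) / (3σ̂) = (959 − 830) / (3 × 87.878) = 0.4893; Cpl = (μ̂ − LSL) / (3σ̂) = (830 − 615) / (3 × 87.878) = 0.8155; Cpk = min(Cpu, Cpl) = 0.4893

0.489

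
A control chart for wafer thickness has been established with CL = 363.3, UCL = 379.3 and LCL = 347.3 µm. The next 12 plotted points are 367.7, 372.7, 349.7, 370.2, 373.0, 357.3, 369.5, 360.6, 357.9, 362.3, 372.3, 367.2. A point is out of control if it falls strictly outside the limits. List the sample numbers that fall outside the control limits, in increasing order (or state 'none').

none

All 12 points lie within [347.3, 379.3].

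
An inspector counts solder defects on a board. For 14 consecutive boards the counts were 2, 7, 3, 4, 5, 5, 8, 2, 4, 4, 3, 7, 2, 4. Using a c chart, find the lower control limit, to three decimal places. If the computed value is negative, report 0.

0.000

c̄ = (2 + 7 + 3 + 4 + 5 + 5 + 8 + 2 + 4 + 4 + 3 + 7 + 2 + 4) / 14 = 60 / 14 = 4.2857
LCL = c̄ − 3√c̄ = 4.2857 − 3 × 2.0702 = -1.9249 → 0 (cannot be negative)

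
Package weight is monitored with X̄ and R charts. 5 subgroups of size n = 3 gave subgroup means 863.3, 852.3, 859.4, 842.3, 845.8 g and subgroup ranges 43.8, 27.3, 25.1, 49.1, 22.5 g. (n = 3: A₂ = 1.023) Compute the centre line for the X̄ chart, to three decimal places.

852.620

X̄̄ = (863.3 + 852.3 + 859.4 + 842.3 + 845.8) / 5 = 4263.1000 / 5 = 852.6200
CL = X̄̄ = 852.6200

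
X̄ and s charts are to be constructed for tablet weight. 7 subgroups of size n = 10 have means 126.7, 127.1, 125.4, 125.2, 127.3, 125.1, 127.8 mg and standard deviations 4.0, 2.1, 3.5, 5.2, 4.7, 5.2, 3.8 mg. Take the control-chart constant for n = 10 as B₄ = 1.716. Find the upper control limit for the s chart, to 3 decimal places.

s̄ = (4.0 + 2.1 + 3.5 + 5.2 + 4.7 + 5.2 + 3.8) / 7 = 4.0714
UCL_s = B₄·s̄ = 1.716 × 4.0714 = 6.9866

6.987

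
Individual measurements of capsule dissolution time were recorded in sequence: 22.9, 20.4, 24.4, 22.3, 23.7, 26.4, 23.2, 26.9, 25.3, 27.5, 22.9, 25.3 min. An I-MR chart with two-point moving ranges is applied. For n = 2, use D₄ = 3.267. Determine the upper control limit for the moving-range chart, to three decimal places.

9.029

Moving ranges: 2.5, 4.0, 2.1, 1.4, 2.7, 3.2, 3.7, 1.6, 2.2, 4.6, 2.4; M̄R̄ = 30.4000 / 11 = 2.7636
UCL_MR = D₄·M̄R̄ = 3.267 × 2.7636 = 9.0288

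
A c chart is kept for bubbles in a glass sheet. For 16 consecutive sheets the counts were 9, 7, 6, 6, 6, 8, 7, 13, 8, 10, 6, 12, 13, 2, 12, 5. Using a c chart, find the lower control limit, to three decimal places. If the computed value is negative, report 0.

c̄ = (9 + 7 + 6 + 6 + 6 + 8 + 7 + 13 + 8 + 10 + 6 + 12 + 13 + 2 + 12 + 5) / 16 = 130 / 16 = 8.1250
LCL = c̄ − 3√c̄ = 8.1250 − 3 × 2.8504 = -0.4263 → 0 (cannot be negative)

0.000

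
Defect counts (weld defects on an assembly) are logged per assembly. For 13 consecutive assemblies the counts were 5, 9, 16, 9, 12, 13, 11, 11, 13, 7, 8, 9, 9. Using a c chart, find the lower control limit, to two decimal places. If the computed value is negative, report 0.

0.59

c̄ = (5 + 9 + 16 + 9 + 12 + 13 + 11 + 11 + 13 + 7 + 8 + 9 + 9) / 13 = 132 / 13 = 10.1538
LCL = c̄ − 3√c̄ = 10.1538 − 3 × 3.1865 = 0.5943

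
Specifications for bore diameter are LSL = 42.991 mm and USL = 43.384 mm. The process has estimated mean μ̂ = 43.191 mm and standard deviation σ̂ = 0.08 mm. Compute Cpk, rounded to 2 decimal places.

0.80

Cpu = (USL − μ̂) / (3σ̂) = (43.384 − 43.191) / (3 × 0.08) = 0.8042; Cpl = (μ̂ − LSL) / (3σ̂) = (43.191 − 42.991) / (3 × 0.08) = 0.8333; Cpk = min(Cpu, Cpl) = 0.8042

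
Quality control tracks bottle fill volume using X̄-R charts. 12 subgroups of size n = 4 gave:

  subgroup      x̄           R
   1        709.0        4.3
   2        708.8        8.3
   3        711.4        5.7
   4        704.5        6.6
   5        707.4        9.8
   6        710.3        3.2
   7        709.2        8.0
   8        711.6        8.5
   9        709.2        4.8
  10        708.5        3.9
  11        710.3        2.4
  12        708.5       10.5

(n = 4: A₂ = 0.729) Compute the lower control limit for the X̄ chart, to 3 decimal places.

X̄̄ = (709.0 + 708.8 + 711.4 + 704.5 + 707.4 + 710.3 + 709.2 + 711.6 + 709.2 + 708.5 + 710.3 + 708.5) / 12 = 8508.7000 / 12 = 709.0583
R̄ = (4.3 + 8.3 + 5.7 + 6.6 + 9.8 + 3.2 + 8.0 + 8.5 + 4.8 + 3.9 + 2.4 + 10.5) / 12 = 76.0000 / 12 = 6.3333
LCL = X̄̄ − A₂·R̄ = 709.0583 − 0.729 × 6.3333 = 704.4413

704.441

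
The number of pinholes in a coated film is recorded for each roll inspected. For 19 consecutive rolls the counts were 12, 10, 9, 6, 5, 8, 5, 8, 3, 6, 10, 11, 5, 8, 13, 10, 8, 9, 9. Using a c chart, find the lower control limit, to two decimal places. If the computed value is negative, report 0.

c̄ = (12 + 10 + 9 + 6 + 5 + 8 + 5 + 8 + 3 + 6 + 10 + 11 + 5 + 8 + 13 + 10 + 8 + 9 + 9) / 19 = 155 / 19 = 8.1579
LCL = c̄ − 3√c̄ = 8.1579 − 3 × 2.8562 = -0.4107 → 0 (cannot be negative)

0.00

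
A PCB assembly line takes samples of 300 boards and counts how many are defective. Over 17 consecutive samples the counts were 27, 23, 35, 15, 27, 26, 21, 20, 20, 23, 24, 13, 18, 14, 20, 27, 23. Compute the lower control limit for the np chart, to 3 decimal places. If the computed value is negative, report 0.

p̄ = Σdᵢ / (k·n) = 376 / (17 × 300) = 0.07373
LCL = np̄ − 3·√(np̄(1−p̄)) = 22.1176 − 3 × 4.5263 = 8.5389

8.539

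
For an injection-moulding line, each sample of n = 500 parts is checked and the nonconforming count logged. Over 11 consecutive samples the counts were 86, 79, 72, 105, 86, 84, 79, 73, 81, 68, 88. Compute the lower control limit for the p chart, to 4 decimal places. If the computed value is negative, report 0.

0.1142

p̄ = Σdᵢ / (k·n) = 901 / (11 × 500) = 0.16382
LCL = p̄ − 3·√(p̄(1−p̄)/n) = 0.16382 − 3 × 0.01655 = 0.11416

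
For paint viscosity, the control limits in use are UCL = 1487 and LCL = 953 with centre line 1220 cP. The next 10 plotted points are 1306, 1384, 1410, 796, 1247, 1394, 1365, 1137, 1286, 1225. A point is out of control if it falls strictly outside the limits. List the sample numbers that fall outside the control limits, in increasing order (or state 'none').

Compare each point to [953, 1487]: sample 4 = 796 < LCL.

4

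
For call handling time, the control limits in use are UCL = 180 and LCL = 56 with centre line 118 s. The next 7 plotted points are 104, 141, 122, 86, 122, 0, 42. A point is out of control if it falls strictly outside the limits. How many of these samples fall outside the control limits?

Compare each point to [56, 180]: sample 6 = 0 < LCL; sample 7 = 42 < LCL.

2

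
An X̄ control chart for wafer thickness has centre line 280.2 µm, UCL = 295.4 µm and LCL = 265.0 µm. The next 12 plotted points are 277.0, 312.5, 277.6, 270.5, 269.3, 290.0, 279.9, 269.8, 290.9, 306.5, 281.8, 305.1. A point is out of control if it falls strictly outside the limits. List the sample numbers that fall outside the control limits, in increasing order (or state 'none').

2, 10, 12

Compare each point to [265.0, 295.4]: sample 2 = 312.5 > UCL; sample 10 = 306.5 > UCL; sample 12 = 305.1 > UCL.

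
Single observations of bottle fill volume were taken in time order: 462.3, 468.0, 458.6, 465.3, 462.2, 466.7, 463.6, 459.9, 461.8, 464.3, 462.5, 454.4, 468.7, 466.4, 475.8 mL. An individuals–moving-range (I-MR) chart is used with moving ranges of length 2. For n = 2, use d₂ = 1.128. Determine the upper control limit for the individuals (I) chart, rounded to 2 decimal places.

X̄ = (462.3 + 468.0 + 458.6 + 465.3 + 462.2 + 466.7 + 463.6 + 459.9 + 461.8 + 464.3 + 462.5 + 454.4 + 468.7 + 466.4 + 475.8) / 15 = 464.0333
Moving ranges: 5.7, 9.4, 6.7, 3.1, 4.5, 3.1, 3.7, 1.9, 2.5, 1.8, 8.1, 14.3, 2.3, 9.4; M̄R̄ = 76.5000 / 14 = 5.4643
UCL = X̄ + 3·M̄R̄/d₂ = 464.0333 + 3 × 5.4643 / 1.128 = 478.5660

478.57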